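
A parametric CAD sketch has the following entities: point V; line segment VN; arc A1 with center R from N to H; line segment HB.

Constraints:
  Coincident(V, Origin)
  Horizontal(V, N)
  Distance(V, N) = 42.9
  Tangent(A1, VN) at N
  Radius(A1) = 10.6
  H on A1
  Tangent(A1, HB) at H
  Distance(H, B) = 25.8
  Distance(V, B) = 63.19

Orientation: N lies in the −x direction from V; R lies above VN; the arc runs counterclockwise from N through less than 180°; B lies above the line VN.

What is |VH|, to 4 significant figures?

38.77

V is at the origin; VN is horizontal with |VN| = 42.9 and N on the −x side, so N = (-42.90, 0.000). The tangent condition forces RN to be normal to VN, so R = N + (0, 10.6) = (-42.90, 10.60). Since RH ⟂ HB (tangency), |RB| = √(10.6² + 25.8²) = 27.89 regardless of where H sits on A1. So B lies on both circle(V, 63.19) and circle(R, 27.89); the above-VN intersection is B = (-51.02, 37.29). H is the foot of the tangent from B: H = (-34.69, 17.31).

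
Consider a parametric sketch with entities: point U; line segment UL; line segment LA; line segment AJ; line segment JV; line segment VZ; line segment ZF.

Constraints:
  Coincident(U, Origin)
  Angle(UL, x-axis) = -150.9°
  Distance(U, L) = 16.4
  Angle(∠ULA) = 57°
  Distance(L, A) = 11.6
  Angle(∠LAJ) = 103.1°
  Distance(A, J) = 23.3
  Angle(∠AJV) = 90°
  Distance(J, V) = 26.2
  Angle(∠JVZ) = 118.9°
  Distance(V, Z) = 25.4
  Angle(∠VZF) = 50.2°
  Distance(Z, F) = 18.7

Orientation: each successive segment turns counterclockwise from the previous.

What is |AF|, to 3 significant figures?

20.6

U is at the origin; UL runs at -150.9° with length 16.4, so L = (-14.3, -7.98). ∠ULA = 57.0° gives LA at -27.9° from the x-axis; with |LA| = 11.6, A = (-4.08, -13.4). ∠LAJ = 103.1° gives AJ at 49.0° from the x-axis; with |AJ| = 23.3, J = (11.2, 4.18). ∠AJV = 90.0° gives JV at 139° from the x-axis; with |JV| = 26.2, V = (-8.57, 21.4). ∠JVZ = 118.9° gives VZ at -160° from the x-axis; with |VZ| = 25.4, Z = (-32.4, 12.6). ∠VZF = 50.2° gives ZF at -30.1° from the x-axis; with |ZF| = 18.7, F = (-16.2, 3.26). Then |AF| = |F − A| = 20.6.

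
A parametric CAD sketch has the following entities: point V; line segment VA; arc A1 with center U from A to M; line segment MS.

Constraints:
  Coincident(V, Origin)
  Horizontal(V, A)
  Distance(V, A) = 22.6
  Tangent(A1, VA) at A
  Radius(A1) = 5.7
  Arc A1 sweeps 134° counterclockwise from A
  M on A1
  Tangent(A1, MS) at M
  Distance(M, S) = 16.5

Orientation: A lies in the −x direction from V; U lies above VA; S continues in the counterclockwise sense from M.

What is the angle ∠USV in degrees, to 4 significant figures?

29.36°

On A1, A sits at bearing -90° from U; a 134° counterclockwise sweep puts M at bearing 44°, so M = U + 5.7·(cos 44°, sin 44°) = (-18.50, 9.660). Tangency of A1 to MS means the radius UM is perpendicular to MS, so MS runs along (−sin 44°, cos 44°); with |MS| = 16.5, S = (-29.96, 21.53). Then cos ∠USV = SU·SV / (|SU||SV|), giving 29.36°.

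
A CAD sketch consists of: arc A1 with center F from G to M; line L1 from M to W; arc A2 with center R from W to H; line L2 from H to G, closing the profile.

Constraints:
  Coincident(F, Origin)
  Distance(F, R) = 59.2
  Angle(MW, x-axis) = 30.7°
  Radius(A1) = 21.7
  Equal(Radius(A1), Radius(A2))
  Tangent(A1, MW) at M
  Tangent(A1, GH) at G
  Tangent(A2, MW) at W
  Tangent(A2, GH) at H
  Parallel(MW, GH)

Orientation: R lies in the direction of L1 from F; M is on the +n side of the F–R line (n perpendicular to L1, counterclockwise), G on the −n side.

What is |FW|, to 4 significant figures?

63.05

Tangency of A1 to both parallel lines with radius 21.7 puts M and G at F ± 21.7·n: M = (-11.08, 18.66), G = (11.08, -18.66). Equal radii place W and H the same way about R: W = R + 21.7·n = (39.82, 48.88), H = R − 21.7·n = (61.98, 11.57). Then |FW| = |W − F| = 63.05.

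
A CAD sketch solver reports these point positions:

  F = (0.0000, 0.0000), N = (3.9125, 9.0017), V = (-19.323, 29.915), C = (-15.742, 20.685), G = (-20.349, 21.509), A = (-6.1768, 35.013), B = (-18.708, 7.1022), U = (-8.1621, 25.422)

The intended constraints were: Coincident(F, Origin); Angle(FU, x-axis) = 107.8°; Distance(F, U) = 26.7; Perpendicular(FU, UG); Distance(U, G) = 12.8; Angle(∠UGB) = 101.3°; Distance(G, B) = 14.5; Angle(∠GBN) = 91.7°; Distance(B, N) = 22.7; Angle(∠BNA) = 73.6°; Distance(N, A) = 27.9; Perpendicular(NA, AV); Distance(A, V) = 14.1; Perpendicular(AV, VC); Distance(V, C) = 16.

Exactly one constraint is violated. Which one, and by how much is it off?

Distance(V, C) = 16 — off by 6.10.

F = (0.00, 0.00) ✓; FU at 107.8° ✓; |FU| = 26.70 ✓; ∠(FU, UG) = 90.00° ✓; |UG| = 12.80 ✓; ∠UGB = 101.3° ✓; |GB| = 14.50 ✓; ∠GBN = 91.70° ✓; |BN| = 22.70 ✓; ∠BNA = 73.60° ✓; |NA| = 27.90 ✓; ∠(NA, AV) = 90.00° ✓; |AV| = 14.10 ✓; ∠(AV, VC) = 90.01° ✓; |VC| = 9.900 ✗.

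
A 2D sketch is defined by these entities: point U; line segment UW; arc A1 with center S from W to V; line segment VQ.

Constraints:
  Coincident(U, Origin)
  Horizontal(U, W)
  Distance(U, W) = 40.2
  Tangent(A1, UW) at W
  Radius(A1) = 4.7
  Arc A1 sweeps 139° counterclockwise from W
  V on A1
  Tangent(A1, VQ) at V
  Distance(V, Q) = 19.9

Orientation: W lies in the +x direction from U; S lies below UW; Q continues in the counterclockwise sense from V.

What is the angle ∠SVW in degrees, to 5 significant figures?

20.500°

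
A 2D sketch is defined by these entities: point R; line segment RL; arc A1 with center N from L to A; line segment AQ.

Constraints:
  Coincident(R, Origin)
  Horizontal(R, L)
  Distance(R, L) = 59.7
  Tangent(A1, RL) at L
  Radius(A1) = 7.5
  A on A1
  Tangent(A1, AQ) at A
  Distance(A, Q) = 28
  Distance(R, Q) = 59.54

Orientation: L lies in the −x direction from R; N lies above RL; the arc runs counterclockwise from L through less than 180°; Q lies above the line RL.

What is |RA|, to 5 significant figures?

52.669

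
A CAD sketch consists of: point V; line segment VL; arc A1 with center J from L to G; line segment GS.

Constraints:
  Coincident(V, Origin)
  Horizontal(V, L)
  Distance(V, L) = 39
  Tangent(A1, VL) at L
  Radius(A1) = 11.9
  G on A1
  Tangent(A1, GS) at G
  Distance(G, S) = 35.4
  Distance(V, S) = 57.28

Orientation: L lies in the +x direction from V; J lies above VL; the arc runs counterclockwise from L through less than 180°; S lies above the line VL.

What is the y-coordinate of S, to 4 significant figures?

48.32

Checks: |JG| = 11.90 ✓; ∠(JG, GS) = 90.00° ✓; |GS| = 35.40 ✓; |VS| = 57.28 ✓.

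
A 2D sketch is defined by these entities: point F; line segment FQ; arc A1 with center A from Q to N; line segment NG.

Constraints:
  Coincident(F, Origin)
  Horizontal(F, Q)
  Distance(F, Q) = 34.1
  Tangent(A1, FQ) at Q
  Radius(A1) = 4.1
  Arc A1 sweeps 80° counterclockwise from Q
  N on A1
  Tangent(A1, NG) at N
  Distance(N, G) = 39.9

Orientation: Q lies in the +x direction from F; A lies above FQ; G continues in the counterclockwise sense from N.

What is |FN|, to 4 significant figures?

38.29

F is at the origin; FQ is horizontal with |FQ| = 34.1 and Q on the +x side, so Q = (34.10, 0.000). A1 meets FQ tangentially, so AQ is at right angles to FQ, so A = Q + (0, 4.1) = (34.10, 4.100). On A1, Q sits at bearing -90° from A; an 80° counterclockwise sweep puts N at bearing -10°, so N = A + 4.1·(cos -10°, sin -10°) = (38.14, 3.388). Then |FN| = |N − F| = 38.29.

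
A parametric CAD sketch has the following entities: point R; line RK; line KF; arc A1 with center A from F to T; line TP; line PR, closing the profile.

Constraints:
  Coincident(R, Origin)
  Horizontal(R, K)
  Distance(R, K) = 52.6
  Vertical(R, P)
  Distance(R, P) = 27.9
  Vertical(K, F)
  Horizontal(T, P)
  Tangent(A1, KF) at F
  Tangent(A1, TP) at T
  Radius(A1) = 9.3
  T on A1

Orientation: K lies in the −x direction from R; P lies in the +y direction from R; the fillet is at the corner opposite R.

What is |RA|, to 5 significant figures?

47.126

R is at the origin; RK is horizontal with |RK| = 52.6 and K on the −x side, so K = (-52.600, 0.0000). RP is vertical with |RP| = 27.9 and P on the +y side, so P = (0.0000, 27.900). The virtual corner opposite R is at (-52.600, 27.900). Tangency of A1 to KF means the radius AF is perpendicular to KF and tangency of A1 to TP means the radius AT is perpendicular to TP, with radius 9.3, so the center A sits 9.3 in from both sides at A = (-43.300, 18.600). Then |RA| = |A − R| = 47.126.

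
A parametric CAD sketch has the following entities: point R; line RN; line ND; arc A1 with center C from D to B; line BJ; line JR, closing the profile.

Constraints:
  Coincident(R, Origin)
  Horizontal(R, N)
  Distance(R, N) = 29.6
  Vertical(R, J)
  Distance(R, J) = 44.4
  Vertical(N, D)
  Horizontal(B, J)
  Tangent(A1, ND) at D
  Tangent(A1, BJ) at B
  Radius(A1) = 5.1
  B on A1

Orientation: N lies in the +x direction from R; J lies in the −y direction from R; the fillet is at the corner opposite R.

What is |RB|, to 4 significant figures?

50.71

The virtual corner opposite R is at (29.60, -44.40). Since A1 is tangent to ND there, CD ⟂ ND and A1 meets BJ tangentially, so CB is at right angles to BJ, with radius 5.1, so the center C sits 5.1 in from both sides at C = (24.50, -39.30). That places the tangent points at D = (29.60, -39.30) on ND and B = (24.50, -44.40) on BJ. Then |RB| = |B − R| = 50.71.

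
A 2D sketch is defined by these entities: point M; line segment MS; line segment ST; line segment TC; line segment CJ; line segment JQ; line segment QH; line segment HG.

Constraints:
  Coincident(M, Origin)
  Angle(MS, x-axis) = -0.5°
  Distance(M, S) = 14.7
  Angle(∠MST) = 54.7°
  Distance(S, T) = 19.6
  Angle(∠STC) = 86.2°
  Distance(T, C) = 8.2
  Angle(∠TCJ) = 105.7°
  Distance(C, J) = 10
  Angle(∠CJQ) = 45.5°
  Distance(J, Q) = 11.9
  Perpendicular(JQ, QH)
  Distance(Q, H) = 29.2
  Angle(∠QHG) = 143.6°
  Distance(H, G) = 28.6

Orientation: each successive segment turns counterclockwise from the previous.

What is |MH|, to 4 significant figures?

32.03

M is at the origin; MS runs at -0.5° with length 14.7, so S = (14.70, -0.1283). ∠MST = 54.7° gives ST at 124.8° from the x-axis; with |ST| = 19.6, T = (3.513, 15.97). ∠STC = 86.2° gives TC at -141.4° from the x-axis; with |TC| = 8.2, C = (-2.895, 10.85). ∠TCJ = 105.7° gives CJ at -67.10° from the x-axis; with |CJ| = 10.0, J = (0.9962, 1.639). ∠CJQ = 45.5° gives JQ at 67.40° from the x-axis; with |JQ| = 11.9, Q = (5.569, 12.62). The perpendicularity gives QH at right angles to JQ, so QH runs at 157.4°; with |QH| = 29.2, H = (-21.39, 23.85). Then |MH| = |H − M| = 32.03.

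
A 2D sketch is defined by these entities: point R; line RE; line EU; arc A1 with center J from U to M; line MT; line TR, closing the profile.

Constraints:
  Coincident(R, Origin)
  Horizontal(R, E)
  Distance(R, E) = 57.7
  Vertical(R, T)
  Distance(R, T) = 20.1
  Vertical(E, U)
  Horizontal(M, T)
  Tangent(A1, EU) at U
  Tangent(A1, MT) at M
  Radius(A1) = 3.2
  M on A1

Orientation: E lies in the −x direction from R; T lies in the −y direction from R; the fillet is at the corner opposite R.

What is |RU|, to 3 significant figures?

60.1

R is at the origin; R and E share the same y with |RE| = 57.7 and E on the −x side, so E = (-57.7, 0.00). R and T share the same x with |RT| = 20.1 and T on the −y side, so T = (0.00, -20.1). The virtual corner opposite R is at (-57.7, -20.1). Tangency of A1 to EU means the radius JU is perpendicular to EU and tangency of A1 to MT means the radius JM is perpendicular to MT, with radius 3.2, so the center J sits 3.2 in from both sides at J = (-54.5, -16.9). That places the tangent points at U = (-57.7, -16.9) on EU and M = (-54.5, -20.1) on MT. Then |RU| = |U − R| = 60.1.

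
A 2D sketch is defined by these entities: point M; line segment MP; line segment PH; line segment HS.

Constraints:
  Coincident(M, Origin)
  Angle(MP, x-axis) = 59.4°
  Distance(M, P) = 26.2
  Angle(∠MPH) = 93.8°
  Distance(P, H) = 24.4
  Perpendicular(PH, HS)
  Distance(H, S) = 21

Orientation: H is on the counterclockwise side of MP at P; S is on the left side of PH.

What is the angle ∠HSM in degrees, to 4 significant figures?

101.1°

M is at the origin; MP runs at 59.4° with length 26.2, so P = 26.2·(cos 59.4°, sin 59.4°) = (13.34, 22.55). ∠MPH = 93.8°, so PH runs at 59.4° + (180° − 93.8°) = 145.6° from the x-axis; with |PH| = 24.4, H = P + 24.4·(cos 145.6°, sin 145.6°) = (-6.796, 36.34). PH is perpendicular to HS; with |HS| = 21.0 on the left of PH, S = H + 21.0·(-0.5650, -0.8251) = (-18.66, 19.01). Then cos ∠HSM = SH·SM / (|SH||SM|), giving 101.1°.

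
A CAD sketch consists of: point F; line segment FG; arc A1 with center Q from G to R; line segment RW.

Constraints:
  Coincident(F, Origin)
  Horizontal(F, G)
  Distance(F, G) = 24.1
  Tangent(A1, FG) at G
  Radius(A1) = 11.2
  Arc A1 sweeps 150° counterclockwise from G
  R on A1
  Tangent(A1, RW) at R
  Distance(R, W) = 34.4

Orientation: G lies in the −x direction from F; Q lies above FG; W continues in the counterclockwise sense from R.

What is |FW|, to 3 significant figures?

61.5

F is at the origin; FG is horizontal with |FG| = 24.1 and G on the −x side, so G = (-24.1, 0.00). A1 meets FG tangentially, so QG is at right angles to FG, so Q = G + (0, 11.2) = (-24.1, 11.2). On A1, G sits at bearing -90° from Q; a 150° counterclockwise sweep puts R at bearing 60°, so R = Q + 11.2·(cos 60°, sin 60°) = (-18.5, 20.9). Since A1 is tangent to RW there, QR ⟂ RW, so RW runs along (−sin 60°, cos 60°); with |RW| = 34.4, W = (-48.3, 38.1). Then |FW| = |W − F| = 61.5.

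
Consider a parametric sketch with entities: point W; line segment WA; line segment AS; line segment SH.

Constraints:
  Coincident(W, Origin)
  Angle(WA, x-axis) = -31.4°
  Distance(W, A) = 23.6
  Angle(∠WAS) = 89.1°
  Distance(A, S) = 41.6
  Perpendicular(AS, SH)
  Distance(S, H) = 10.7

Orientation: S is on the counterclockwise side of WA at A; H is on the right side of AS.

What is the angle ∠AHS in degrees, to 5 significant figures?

75.576°

∠WAS = 89.1°, so AS runs at -31.4° + (180° − 89.1°) = 59.500° from the x-axis; with |AS| = 41.6, S = A + 41.6·(cos 59.500°, sin 59.500°) = (41.257, 23.548). AS ⟂ SH; with |SH| = 10.7 on the right of AS, H = S + 10.7·(0.86163, -0.50754) = (50.477, 18.117). Then cos ∠AHS = HA·HS / (|HA||HS|), giving 75.576°.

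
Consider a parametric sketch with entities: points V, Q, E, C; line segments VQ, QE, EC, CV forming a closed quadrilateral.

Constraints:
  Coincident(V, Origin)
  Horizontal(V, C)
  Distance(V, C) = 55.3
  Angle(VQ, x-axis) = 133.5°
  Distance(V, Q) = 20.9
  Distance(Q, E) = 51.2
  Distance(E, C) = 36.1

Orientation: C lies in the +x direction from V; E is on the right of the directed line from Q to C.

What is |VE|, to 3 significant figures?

30.5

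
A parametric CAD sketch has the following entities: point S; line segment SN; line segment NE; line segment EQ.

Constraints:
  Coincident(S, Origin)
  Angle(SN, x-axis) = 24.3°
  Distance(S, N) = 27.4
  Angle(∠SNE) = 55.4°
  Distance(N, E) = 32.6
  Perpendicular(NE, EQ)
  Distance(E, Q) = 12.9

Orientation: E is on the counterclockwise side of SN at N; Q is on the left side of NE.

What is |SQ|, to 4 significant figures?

19.59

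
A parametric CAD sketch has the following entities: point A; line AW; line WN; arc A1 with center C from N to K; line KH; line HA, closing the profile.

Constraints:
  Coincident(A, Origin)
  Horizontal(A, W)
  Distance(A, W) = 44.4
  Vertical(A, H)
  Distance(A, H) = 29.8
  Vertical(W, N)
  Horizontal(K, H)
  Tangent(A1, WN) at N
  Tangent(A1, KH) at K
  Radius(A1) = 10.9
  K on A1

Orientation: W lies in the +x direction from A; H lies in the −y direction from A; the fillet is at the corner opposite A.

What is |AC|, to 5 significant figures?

38.464

A is at the origin; A and W share the same y with |AW| = 44.4 and W on the +x side, so W = (44.400, 0.0000). A and H share the same x with |AH| = 29.8 and H on the −y side, so H = (0.0000, -29.800). The virtual corner opposite A is at (44.400, -29.800). A1 meets WN tangentially, so CN is at right angles to WN and the tangent condition forces CK to be normal to KH, with radius 10.9, so the center C sits 10.9 in from both sides at C = (33.500, -18.900). Then |AC| = |C − A| = 38.464.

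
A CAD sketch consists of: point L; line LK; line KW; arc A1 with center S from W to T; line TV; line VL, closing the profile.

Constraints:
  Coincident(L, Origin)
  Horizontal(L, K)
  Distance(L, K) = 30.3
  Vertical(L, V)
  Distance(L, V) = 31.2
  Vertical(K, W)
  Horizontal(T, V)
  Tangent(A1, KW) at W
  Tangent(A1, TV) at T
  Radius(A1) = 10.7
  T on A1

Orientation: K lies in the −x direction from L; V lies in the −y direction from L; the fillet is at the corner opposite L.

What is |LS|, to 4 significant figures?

28.36

L is at the origin; L and K share the same y with |LK| = 30.3 and K on the −x side, so K = (-30.30, 0.000). LV is vertical with |LV| = 31.2 and V on the −y side, so V = (0.000, -31.20). The virtual corner opposite L is at (-30.30, -31.20). The tangent condition forces SW to be normal to KW and A1 meets TV tangentially, so ST is at right angles to TV, with radius 10.7, so the center S sits 10.7 in from both sides at S = (-19.60, -20.50). Then |LS| = |S − L| = 28.36.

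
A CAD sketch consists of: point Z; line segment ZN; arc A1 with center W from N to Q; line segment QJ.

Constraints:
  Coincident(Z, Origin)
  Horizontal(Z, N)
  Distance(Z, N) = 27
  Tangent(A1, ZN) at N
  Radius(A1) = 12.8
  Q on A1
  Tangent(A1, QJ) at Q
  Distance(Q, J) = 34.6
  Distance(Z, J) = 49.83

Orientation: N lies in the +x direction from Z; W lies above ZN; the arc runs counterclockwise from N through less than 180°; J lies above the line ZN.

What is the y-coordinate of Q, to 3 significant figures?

21.0

Checks: |WQ| = 12.80 ✓; ∠(WQ, QJ) = 90.00° ✓; |QJ| = 34.60 ✓; |ZJ| = 49.83 ✓.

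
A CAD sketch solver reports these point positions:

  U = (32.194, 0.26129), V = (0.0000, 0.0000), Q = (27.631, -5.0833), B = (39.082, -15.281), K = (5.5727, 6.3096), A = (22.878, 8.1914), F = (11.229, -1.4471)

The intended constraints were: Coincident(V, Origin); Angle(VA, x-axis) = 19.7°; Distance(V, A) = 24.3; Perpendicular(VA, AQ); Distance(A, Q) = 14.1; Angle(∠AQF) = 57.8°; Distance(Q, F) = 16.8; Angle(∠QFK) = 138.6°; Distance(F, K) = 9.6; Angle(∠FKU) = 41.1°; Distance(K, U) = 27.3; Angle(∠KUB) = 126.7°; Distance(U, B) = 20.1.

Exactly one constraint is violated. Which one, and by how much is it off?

Distance(U, B) = 20.1 — off by 3.10.

V = (0.00, 0.00) ✓; VA at 19.70° ✓; |VA| = 24.30 ✓; ∠(VA, AQ) = 90.00° ✓; |AQ| = 14.10 ✓; ∠AQF = 57.80° ✓; |QF| = 16.80 ✓; ∠QFK = 138.6° ✓; |FK| = 9.600 ✓; ∠FKU = 41.10° ✓; |KU| = 27.30 ✓; ∠KUB = 126.7° ✓; |UB| = 17.00 ✗.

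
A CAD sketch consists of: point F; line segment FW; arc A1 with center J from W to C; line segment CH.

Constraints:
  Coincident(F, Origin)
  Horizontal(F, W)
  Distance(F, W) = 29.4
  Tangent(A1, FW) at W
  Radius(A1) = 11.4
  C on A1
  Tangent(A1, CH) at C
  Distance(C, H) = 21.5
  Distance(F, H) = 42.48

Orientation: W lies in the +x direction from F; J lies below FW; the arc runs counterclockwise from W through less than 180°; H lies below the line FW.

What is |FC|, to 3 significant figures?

23.3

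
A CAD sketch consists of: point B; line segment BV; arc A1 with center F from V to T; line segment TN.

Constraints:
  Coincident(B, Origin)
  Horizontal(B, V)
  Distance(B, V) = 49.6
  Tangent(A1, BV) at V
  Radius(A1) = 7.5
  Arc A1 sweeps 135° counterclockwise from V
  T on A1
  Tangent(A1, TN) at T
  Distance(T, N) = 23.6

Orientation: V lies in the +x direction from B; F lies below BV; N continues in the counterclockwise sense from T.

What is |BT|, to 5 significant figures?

46.110

B is at the origin; BV is horizontal with |BV| = 49.6 and V on the +x side, so V = (49.600, 0.0000). Tangency of A1 to BV means the radius FV is perpendicular to BV, so F = V + (0, -7.5) = (49.600, -7.5000). On A1, V sits at bearing 90° from F; a 135° counterclockwise sweep puts T at bearing 225°, so T = F + 7.5·(cos 225°, sin 225°) = (44.297, -12.803). Then |BT| = |T − B| = 46.110.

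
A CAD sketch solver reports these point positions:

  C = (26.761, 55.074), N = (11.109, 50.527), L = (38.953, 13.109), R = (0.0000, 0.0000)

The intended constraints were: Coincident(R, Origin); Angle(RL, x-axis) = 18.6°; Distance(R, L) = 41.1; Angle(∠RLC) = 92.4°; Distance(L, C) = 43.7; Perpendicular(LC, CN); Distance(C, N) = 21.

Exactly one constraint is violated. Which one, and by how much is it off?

Distance(C, N) = 21 — off by 4.70.

R = (0.00, 0.00) ✓; RL at 18.60° ✓; |RL| = 41.10 ✓; ∠RLC = 92.40° ✓; |LC| = 43.70 ✓; ∠(LC, CN) = 90.00° ✓; |CN| = 16.30 ✗.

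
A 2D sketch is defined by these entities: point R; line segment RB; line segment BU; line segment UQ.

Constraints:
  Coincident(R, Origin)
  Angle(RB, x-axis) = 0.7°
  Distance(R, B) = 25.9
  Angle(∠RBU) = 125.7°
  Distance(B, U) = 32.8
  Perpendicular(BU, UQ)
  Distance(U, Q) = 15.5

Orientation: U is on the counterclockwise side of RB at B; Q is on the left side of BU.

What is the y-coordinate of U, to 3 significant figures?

27.2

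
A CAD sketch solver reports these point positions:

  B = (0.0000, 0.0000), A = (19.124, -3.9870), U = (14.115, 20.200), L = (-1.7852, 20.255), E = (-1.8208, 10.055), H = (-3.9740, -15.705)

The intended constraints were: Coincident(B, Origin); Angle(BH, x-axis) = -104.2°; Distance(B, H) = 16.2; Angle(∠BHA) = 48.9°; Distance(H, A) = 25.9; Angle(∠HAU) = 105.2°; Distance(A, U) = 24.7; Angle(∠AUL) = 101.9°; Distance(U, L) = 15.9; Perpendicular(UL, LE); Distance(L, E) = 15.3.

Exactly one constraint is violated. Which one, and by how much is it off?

Distance(L, E) = 15.3 — off by 5.10.

B = (0.00, 0.00) ✓; BH at -104.2° ✓; |BH| = 16.20 ✓; ∠BHA = 48.90° ✓; |HA| = 25.90 ✓; ∠HAU = 105.2° ✓; |AU| = 24.70 ✓; ∠AUL = 101.9° ✓; |UL| = 15.90 ✓; ∠(UL, LE) = 90.00° ✓; |LE| = 10.20 ✗.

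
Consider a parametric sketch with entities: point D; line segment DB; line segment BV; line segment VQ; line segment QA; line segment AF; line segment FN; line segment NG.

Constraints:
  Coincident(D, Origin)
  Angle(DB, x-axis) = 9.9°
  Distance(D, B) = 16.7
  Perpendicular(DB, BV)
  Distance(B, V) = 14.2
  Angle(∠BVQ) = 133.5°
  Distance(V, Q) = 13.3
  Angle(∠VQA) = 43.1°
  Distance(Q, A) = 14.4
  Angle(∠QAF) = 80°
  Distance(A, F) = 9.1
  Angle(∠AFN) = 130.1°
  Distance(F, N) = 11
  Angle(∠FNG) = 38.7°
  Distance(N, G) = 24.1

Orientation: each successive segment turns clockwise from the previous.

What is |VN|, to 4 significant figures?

8.374

∠QAF = 80.0° gives AF at -3.500° from the x-axis; with |AF| = 9.1, F = (18.42, -8.043). ∠AFN = 130.1° gives FN at -53.40° from the x-axis; with |FN| = 11.0, N = (24.97, -16.87). Then |VN| = |N − V| = 8.374.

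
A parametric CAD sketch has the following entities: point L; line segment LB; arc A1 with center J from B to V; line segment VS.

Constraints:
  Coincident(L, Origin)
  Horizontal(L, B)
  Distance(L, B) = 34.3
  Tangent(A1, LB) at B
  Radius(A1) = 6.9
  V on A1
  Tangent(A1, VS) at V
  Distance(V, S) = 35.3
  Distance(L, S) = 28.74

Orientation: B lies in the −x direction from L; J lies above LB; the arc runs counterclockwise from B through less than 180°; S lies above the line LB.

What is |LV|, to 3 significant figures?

29.3

Checks: |JV| = 6.900 ✓; ∠(JV, VS) = 90.00° ✓; |VS| = 35.30 ✓; |LS| = 28.74 ✓.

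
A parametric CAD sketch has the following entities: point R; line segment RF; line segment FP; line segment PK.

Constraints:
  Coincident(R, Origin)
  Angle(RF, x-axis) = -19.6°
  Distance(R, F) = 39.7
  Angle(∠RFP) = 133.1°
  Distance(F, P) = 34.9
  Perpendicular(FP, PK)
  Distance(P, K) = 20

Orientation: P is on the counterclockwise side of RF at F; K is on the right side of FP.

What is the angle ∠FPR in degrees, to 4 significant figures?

25.05°

R is at the origin; RF runs at -19.6° with length 39.7, so F = 39.7·(cos -19.6°, sin -19.6°) = (37.40, -13.32). ∠RFP = 133.1°, so FP runs at -19.6° + (180° − 133.1°) = 27.30° from the x-axis; with |FP| = 34.9, P = F + 34.9·(cos 27.30°, sin 27.30°) = (68.41, 2.689). Then cos ∠FPR = PF·PR / (|PF||PR|), giving 25.05°.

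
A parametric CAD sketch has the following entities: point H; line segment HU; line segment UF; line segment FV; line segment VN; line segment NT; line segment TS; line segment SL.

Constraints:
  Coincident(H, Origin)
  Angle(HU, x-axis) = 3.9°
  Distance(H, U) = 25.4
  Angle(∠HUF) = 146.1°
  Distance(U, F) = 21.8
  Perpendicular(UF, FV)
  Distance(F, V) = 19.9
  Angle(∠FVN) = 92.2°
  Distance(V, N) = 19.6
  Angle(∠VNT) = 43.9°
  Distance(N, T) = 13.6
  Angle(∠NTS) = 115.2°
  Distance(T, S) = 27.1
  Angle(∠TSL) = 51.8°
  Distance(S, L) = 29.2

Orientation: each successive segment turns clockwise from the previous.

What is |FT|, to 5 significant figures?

14.863

H is at the origin; HU runs at 3.9° with length 25.4, so U = (25.341, 1.7276). ∠HUF = 146.1° gives UF at -30.000° from the x-axis; with |UF| = 21.8, F = (44.221, -9.1724). UF is perpendicular to FV, so FV runs at -120.00°; with |FV| = 19.9, V = (34.271, -26.406). ∠FVN = 92.2° gives VN at 152.20° from the x-axis; with |VN| = 19.6, N = (16.933, -17.265). ∠VNT = 43.9° gives NT at 16.100° from the x-axis; with |NT| = 13.6, T = (29.999, -13.494). Then |FT| = |T − F| = 14.863.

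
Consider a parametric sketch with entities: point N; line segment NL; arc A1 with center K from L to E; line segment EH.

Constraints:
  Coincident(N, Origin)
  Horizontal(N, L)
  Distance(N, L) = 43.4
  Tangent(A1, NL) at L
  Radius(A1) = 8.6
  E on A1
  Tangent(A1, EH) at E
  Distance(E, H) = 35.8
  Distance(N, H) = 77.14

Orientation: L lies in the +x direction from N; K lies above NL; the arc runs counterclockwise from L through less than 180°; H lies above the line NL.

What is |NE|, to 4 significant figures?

51.09

Checks: N.y = 0.00, L.y = 0.00 ✓; |KE| = 8.600 ✓; ∠(KE, EH) = 90.00° ✓; |EH| = 35.80 ✓; |NH| = 77.14 ✓.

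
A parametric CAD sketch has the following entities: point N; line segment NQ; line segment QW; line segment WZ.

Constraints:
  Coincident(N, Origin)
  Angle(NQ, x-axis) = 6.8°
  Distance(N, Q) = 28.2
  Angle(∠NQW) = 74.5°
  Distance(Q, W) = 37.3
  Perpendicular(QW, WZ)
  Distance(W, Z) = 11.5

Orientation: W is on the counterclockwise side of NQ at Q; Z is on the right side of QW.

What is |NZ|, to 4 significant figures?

48.80

∠NQW = 74.5°, so QW runs at 6.8° + (180° − 74.5°) = 112.3° from the x-axis; with |QW| = 37.3, W = Q + 37.3·(cos 112.3°, sin 112.3°) = (13.85, 37.85). QW ⟂ WZ; with |WZ| = 11.5 on the right of QW, Z = W + 11.5·(0.9252, 0.3795) = (24.49, 42.21). Then |NZ| = |Z − N| = 48.80.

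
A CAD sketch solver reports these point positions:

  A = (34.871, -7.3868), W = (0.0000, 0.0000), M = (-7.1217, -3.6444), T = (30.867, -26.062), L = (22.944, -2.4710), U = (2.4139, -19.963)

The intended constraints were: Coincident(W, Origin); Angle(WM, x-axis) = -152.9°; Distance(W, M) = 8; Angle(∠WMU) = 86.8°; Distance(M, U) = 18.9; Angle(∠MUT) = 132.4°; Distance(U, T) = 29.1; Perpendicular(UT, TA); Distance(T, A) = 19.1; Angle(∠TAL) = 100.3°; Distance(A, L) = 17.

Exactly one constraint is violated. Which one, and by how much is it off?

Distance(A, L) = 17 — off by 4.10.

W = (0.00, 0.00) ✓; WM at -152.9° ✓; |WM| = 8.000 ✓; ∠WMU = 86.80° ✓; |MU| = 18.90 ✓; ∠MUT = 132.4° ✓; |UT| = 29.10 ✓; ∠(UT, TA) = 90.00° ✓; |TA| = 19.10 ✓; ∠TAL = 100.3° ✓; |AL| = 12.90 ✗.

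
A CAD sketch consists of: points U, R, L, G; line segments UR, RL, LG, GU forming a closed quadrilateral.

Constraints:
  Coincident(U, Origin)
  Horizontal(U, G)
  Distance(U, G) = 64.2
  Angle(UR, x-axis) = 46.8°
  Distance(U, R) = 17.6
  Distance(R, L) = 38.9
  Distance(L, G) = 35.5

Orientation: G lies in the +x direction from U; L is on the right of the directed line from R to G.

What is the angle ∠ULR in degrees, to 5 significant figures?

26.031°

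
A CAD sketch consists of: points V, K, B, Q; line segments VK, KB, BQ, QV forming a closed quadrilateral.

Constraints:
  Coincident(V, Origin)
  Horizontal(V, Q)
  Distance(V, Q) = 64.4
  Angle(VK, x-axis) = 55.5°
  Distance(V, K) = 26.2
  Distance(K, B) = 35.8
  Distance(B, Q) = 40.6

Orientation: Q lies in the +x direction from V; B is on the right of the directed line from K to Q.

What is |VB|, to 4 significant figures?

28.64

V is at the origin; VQ is horizontal with |VQ| = 64.4 and Q in +x, so Q = (64.4, 0). VK runs at 55.5° with |VK| = 26.2, so K = (14.84, 21.59). B is determined by |KB| = 35.8 and |BQ| = 40.6 together: it lies at the intersection of circle(K, 35.8) and circle(Q, 40.6). With |KQ| = 54.06, the foot of the radical line on KQ is 23.64 from K and the perpendicular offset is √(35.8² − 23.64²) = 26.89. Taking the right-of-KQ solution: B = (25.77, -12.50).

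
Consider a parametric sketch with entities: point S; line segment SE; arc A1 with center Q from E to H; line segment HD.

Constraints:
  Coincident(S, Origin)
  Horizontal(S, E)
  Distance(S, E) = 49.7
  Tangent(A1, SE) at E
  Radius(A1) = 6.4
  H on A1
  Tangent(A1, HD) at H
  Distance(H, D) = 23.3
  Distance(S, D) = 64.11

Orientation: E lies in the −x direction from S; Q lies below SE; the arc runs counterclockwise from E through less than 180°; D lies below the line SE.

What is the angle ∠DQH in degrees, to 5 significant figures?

74.641°

S is at the origin; SE is horizontal with |SE| = 49.7 and E on the −x side, so E = (-49.700, 0.0000). Since A1 is tangent to SE there, QE ⟂ SE, so Q = E + (0, -6.4) = (-49.700, -6.4000). Since QH ⟂ HD (tangency), |QD| = √(6.4² + 23.3²) = 24.163 regardless of where H sits on A1. So D lies on both circle(S, 64.11) and circle(Q, 24.163); the below-SE intersection is D = (-56.945, -29.451). H is the foot of the tangent from D: H = (-56.096, -6.1668).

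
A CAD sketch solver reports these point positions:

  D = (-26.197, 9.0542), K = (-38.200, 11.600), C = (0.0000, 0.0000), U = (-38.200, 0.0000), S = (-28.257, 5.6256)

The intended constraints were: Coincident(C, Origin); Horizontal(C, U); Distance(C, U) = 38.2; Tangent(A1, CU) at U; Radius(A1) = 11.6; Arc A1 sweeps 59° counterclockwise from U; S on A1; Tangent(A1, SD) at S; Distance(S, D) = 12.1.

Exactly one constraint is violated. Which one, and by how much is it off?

Distance(S, D) = 12.1 — off by 8.10.

C = (0.00, 0.00) ✓; C.y = 0.00, U.y = 0.00 ✓; |CU| = 38.20 ✓; ∠(KU, UC) = 90.00° ✓; |KU| = 11.60 ✓; bearing(K→S) − bearing(K→U) = 59.00° ✓; |KS| = 11.60 ✓; ∠(KS, SD) = 90.00° ✓; |SD| = 4.000 ✗.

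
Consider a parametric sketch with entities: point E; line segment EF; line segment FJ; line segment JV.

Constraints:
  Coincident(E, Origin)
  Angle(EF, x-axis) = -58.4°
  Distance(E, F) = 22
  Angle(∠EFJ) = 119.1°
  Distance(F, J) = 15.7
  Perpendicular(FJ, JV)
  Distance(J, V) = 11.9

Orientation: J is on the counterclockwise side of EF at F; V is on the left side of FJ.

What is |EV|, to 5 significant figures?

27.396

E is at the origin; EF runs at -58.4° with length 22.0, so F = 22.0·(cos -58.4°, sin -58.4°) = (11.528, -18.738). ∠EFJ = 119.1°, so FJ runs at -58.4° + (180° − 119.1°) = 2.5000° from the x-axis; with |FJ| = 15.7, J = F + 15.7·(cos 2.5000°, sin 2.5000°) = (27.213, -18.053). The perpendicularity gives JV at right angles to FJ; with |JV| = 11.9 on the left of FJ, V = J + 11.9·(-0.043619, 0.99905) = (26.694, -6.1645). Then |EV| = |V − E| = 27.396.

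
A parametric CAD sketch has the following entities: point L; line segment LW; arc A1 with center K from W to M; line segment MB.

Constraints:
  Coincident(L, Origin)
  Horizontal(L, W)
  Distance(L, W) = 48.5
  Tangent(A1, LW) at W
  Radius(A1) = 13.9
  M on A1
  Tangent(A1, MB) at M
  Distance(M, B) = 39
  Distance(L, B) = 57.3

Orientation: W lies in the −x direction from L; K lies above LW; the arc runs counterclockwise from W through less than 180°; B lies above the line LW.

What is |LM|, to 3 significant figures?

36.7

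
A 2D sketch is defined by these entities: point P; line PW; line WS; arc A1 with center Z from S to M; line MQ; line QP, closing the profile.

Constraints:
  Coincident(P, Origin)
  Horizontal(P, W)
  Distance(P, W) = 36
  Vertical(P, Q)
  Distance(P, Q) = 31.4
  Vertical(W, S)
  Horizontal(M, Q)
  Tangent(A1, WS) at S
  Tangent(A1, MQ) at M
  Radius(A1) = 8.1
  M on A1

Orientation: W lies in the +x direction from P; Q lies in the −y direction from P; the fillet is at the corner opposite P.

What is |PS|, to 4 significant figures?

42.88

P is at the origin; PW is horizontal with |PW| = 36.0 and W on the +x side, so W = (36.00, 0.000). P and Q share the same x with |PQ| = 31.4 and Q on the −y side, so Q = (0.000, -31.40). The virtual corner opposite P is at (36.00, -31.40). The tangent condition forces ZS to be normal to WS and A1 meets MQ tangentially, so ZM is at right angles to MQ, with radius 8.1, so the center Z sits 8.1 in from both sides at Z = (27.90, -23.30). That places the tangent points at S = (36.00, -23.30) on WS and M = (27.90, -31.40) on MQ. Then |PS| = |S − P| = 42.88.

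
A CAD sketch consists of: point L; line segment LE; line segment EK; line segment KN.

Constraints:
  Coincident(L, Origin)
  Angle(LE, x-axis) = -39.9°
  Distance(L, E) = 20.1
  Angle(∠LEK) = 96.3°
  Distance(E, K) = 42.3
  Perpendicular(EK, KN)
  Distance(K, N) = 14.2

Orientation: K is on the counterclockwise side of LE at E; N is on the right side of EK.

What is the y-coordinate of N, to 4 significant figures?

6.136

∠LEK = 96.3°, so EK runs at -39.9° + (180° − 96.3°) = 43.80° from the x-axis; with |EK| = 42.3, K = E + 42.3·(cos 43.80°, sin 43.80°) = (45.95, 16.38). EK ⟂ KN; with |KN| = 14.2 on the right of EK, N = K + 14.2·(0.6921, -0.7218) = (55.78, 6.136). So N.y = 6.136.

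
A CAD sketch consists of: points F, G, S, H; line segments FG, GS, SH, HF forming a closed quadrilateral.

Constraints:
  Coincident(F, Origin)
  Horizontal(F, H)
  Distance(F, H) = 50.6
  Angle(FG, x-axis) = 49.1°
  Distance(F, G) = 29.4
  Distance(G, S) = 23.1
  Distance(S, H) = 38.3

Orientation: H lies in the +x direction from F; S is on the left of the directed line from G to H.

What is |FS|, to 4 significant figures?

52.20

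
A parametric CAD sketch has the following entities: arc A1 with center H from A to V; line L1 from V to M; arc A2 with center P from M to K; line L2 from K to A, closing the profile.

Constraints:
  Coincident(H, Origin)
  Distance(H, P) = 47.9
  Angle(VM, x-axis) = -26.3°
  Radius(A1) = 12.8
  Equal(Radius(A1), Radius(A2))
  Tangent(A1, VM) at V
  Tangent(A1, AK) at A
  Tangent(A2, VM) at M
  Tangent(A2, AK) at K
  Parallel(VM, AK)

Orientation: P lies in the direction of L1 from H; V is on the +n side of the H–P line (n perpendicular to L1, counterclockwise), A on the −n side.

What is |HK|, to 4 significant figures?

49.58

The slot axis is L1's direction at -26.3°, so u = (cos -26.3°, sin -26.3°) = (0.8965, -0.4431) and n = (−sin -26.3°, cos -26.3°) = (0.4431, 0.8965). H is at the origin and P lies 47.9 along u from H, so P = 47.9·u = (42.94, -21.22). Tangency of A1 to both parallel lines with radius 12.8 puts V and A at H ± 12.8·n: V = (5.671, 11.48), A = (-5.671, -11.48). Equal radii place M and K the same way about P: M = P + 12.8·n = (48.61, -9.748), K = P − 12.8·n = (37.27, -32.70). Then |HK| = |K − H| = 49.58.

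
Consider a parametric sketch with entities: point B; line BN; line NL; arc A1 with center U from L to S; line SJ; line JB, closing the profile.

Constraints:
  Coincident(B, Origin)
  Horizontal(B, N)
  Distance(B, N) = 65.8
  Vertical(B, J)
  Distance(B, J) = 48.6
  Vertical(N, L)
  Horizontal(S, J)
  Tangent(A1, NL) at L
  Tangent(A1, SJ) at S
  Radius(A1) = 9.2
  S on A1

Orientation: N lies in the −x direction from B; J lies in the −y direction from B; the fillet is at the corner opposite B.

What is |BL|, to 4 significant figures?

76.69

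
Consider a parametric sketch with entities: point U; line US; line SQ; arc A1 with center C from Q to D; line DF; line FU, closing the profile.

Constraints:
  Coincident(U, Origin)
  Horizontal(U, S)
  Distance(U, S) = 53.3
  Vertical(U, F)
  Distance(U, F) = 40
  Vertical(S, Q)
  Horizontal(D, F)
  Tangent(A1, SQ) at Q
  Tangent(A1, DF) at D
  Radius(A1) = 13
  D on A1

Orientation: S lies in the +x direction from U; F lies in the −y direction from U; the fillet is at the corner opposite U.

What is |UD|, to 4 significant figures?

56.78

The virtual corner opposite U is at (53.30, -40.00). A1 meets SQ tangentially, so CQ is at right angles to SQ and since A1 is tangent to DF there, CD ⟂ DF, with radius 13.0, so the center C sits 13.0 in from both sides at C = (40.30, -27.00). That places the tangent points at Q = (53.30, -27.00) on SQ and D = (40.30, -40.00) on DF. Then |UD| = |D − U| = 56.78.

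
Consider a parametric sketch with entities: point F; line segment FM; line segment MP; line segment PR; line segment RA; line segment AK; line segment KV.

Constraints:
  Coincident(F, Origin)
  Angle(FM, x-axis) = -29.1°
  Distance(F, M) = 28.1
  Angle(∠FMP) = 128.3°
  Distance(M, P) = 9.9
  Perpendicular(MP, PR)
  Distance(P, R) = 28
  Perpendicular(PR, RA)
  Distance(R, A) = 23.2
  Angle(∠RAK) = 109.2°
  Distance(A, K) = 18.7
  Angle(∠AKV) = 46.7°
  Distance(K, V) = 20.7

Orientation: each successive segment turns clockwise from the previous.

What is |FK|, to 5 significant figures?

11.887

F is at the origin; FM runs at -29.1° with length 28.1, so M = (24.553, -13.666). ∠FMP = 128.3° gives MP at -80.800° from the x-axis; with |MP| = 9.9, P = (26.136, -23.439). MP ⟂ PR, so PR runs at -170.80°; with |PR| = 28.0, R = (-1.5040, -27.915). PR is perpendicular to RA, so RA runs at 99.200°; with |RA| = 23.2, A = (-5.2132, -5.0138). ∠RAK = 109.2° gives AK at 28.400° from the x-axis; with |AK| = 18.7, K = (11.236, 3.8804). Then |FK| = |K − F| = 11.887.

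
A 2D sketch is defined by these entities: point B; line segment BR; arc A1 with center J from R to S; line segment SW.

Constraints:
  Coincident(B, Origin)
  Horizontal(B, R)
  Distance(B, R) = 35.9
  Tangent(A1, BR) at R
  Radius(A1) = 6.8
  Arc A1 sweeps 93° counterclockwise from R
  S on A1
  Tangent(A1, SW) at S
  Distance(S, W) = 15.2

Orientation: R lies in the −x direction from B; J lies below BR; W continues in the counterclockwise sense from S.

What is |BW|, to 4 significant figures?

47.48

On A1, R sits at bearing 90° from J; a 93° counterclockwise sweep puts S at bearing 183°, so S = J + 6.8·(cos 183°, sin 183°) = (-42.69, -7.156). Tangency of A1 to SW means the radius JS is perpendicular to SW, so SW runs along (−sin 183°, cos 183°); with |SW| = 15.2, W = (-41.90, -22.34). Then |BW| = |W − B| = 47.48.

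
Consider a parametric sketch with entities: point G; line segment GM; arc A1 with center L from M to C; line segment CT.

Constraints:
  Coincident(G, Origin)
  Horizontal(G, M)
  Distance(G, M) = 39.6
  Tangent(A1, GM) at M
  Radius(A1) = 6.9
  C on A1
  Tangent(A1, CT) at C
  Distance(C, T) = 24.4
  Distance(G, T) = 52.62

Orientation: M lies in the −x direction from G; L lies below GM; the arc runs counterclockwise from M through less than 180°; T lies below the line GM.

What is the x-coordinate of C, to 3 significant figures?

-46.4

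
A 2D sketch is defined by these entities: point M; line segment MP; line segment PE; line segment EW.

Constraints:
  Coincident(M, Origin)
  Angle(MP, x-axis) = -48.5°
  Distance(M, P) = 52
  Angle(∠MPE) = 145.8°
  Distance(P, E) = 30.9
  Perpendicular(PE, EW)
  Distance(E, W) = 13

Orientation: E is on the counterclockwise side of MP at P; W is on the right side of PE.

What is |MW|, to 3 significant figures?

85.1

M is at the origin; MP runs at -48.5° with length 52.0, so P = 52.0·(cos -48.5°, sin -48.5°) = (34.5, -38.9). ∠MPE = 145.8°, so PE runs at -48.5° + (180° − 145.8°) = -14.3° from the x-axis; with |PE| = 30.9, E = P + 30.9·(cos -14.3°, sin -14.3°) = (64.4, -46.6). PE ⟂ EW; with |EW| = 13.0 on the right of PE, W = E + 13.0·(-0.247, -0.969) = (61.2, -59.2). Then |MW| = |W − M| = 85.1.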